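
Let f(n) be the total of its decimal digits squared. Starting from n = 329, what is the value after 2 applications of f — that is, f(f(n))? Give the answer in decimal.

97

329 → 94
94 → 97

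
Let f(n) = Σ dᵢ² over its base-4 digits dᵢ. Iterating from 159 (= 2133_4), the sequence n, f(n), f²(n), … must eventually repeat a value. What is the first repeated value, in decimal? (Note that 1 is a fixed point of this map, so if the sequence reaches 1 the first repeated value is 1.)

159 = (2,1,3,3)_4 → 2² + 1² + 3² + 3² = 23
23 = (1,1,3)_4 → 1² + 1² + 3² = 11
11 = (2,3)_4 → 2² + 3² = 13
13 = (3,1)_4 → 3² + 1² = 10
10 = (2,2)_4 → 2² + 2² = 8
8 = (2,0)_4 → 2² + 0² = 4
4 = (1,0)_4 → 1² + 0² = 1  — reached the fixed point 1.
1 → 1, so 1 is the first repeated value.

1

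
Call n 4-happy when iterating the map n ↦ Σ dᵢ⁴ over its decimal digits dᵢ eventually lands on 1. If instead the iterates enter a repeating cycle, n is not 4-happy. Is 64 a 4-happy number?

64 → 6⁴ + 4⁴ = 1296 + 256 = 1552
1552 → 1⁴ + 5⁴ + 5⁴ + 2⁴ = 1 + 625 + 625 + 16 = 1267
1267 → 1⁴ + 2⁴ + 6⁴ + 7⁴ = 1 + 16 + 1296 + 2401 = 3714
3714 → 3⁴ + 7⁴ + 1⁴ + 4⁴ = 81 + 2401 + 1 + 256 = 2739
2739 → 2⁴ + 7⁴ + 3⁴ + 9⁴ = 16 + 2401 + 81 + 6561 = 9059
9059 → 9⁴ + 0⁴ + 5⁴ + 9⁴ = 6561 + 0 + 625 + 6561 = 13747
13747 → 1⁴ + 3⁴ + 7⁴ + 4⁴ + 7⁴ = 1 + 81 + 2401 + 256 + 2401 = 5140
5140 → 5⁴ + 1⁴ + 4⁴ + 0⁴ = 625 + 1 + 256 + 0 = 882
882 → 8⁴ + 8⁴ + 2⁴ = 4096 + 4096 + 16 = 8208
8208 → 8⁴ + 2⁴ + 0⁴ + 8⁴ = 4096 + 16 + 0 + 4096 = 8208  — 8208 already seen; the sequence cycles without reaching 1.

not 4-happy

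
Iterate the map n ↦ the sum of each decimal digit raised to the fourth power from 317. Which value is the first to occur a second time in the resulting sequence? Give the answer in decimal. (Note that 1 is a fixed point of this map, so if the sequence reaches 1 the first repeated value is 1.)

8208

317 → 3⁴ + 1⁴ + 7⁴ = 81 + 1 + 2401 = 2483
2483 → 2⁴ + 4⁴ + 8⁴ + 3⁴ = 16 + 256 + 4096 + 81 = 4449
4449 → 4⁴ + 4⁴ + 4⁴ + 9⁴ = 256 + 256 + 256 + 6561 = 7329
7329 → 7⁴ + 3⁴ + 2⁴ + 9⁴ = 2401 + 81 + 16 + 6561 = 9059
9059 → 9⁴ + 0⁴ + 5⁴ + 9⁴ = 6561 + 0 + 625 + 6561 = 13747
13747 → 1⁴ + 3⁴ + 7⁴ + 4⁴ + 7⁴ = 1 + 81 + 2401 + 256 + 2401 = 5140
5140 → 5⁴ + 1⁴ + 4⁴ + 0⁴ = 625 + 1 + 256 + 0 = 882
882 → 8⁴ + 8⁴ + 2⁴ = 4096 + 4096 + 16 = 8208
8208 → 8⁴ + 2⁴ + 0⁴ + 8⁴ = 4096 + 16 + 0 + 4096 = 8208  — 8208 already appeared earlier.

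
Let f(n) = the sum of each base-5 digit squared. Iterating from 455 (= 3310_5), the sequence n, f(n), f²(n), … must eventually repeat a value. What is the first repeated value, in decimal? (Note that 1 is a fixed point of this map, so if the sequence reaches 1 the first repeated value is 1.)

455 = (3,3,1,0)_5 → 3² + 3² + 1² + 0² = 9 + 9 + 1 + 0 = 19
19 = (3,4)_5 → 3² + 4² = 9 + 16 = 25
25 = (1,0,0)_5 → 1² + 0² + 0² = 1 + 0 + 0 = 1  — reached the fixed point 1.
1 → 1, so 1 is the first repeated value.

1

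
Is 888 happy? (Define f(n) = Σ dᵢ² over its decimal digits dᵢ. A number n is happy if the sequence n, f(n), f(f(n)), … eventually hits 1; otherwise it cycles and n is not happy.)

happy

888 → 8² + 8² + 8² = 64 + 64 + 64 = 192
192 → 1² + 9² + 2² = 1 + 81 + 4 = 86
86 → 8² + 6² = 64 + 36 = 100
100 → 1² + 0² + 0² = 1 + 0 + 0 = 1  — reached 1.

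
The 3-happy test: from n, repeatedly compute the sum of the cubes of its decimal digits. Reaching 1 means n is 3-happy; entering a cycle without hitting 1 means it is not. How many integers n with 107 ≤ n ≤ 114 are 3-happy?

1

107: 107 → 344 → 155 → 251 → 134 → 92 → 737 → 713 → 371 → 371  (repeats 371)
108: 108 → 513 → 153 → 153  (repeats 153)
109: 109 → 730 → 370 → 370  (repeats 370)
110: 110 → 2 → 8 → 512 → 134 → 92 → 737 → 713 → 371 → 371  (repeats 371)
111: 111 → 3 → 27 → 351 → 153 → 153  (repeats 153)
112: 112 → 10 → 1  (reaches 1)
113: 113 → 29 → 737 → 713 → 371 → 371  (repeats 371)
114: 114 → 66 → 432 → 99 → 1458 → 702 → 351 → 153 → 153  (repeats 153)
3-happy: 112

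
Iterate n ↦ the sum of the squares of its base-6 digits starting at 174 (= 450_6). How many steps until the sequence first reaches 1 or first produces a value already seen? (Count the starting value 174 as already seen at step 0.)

9

174 = (4,5,0)_6 → 4² + 5² + 0² = 41
41 = (1,0,5)_6 → 1² + 0² + 5² = 26
26 = (4,2)_6 → 4² + 2² = 20
20 = (3,2)_6 → 3² + 2² = 13
13 = (2,1)_6 → 2² + 1² = 5
5 = (5)_6 → 5² = 25
25 = (4,1)_6 → 4² + 1² = 17
17 = (2,5)_6 → 2² + 5² = 29
29 = (4,5)_6 → 4² + 5² = 41  — 41 repeats.
That took 9 steps.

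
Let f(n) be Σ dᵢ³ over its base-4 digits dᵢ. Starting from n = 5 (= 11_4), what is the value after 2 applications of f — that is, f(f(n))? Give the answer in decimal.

5 = (1,1)_4 → 1³ + 1³ = 2
2 = (2)_4 → 2³ = 8

8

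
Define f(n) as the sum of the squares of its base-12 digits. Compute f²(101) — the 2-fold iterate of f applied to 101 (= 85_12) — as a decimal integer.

101 = (8,5)_12 → 89
89 = (7,5)_12 → 74

74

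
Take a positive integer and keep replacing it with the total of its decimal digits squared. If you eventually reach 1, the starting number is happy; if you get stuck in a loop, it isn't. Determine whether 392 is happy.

happy

392 → 94
94 → 97
97 → 130
130 → 10
10 → 1  — reached 1.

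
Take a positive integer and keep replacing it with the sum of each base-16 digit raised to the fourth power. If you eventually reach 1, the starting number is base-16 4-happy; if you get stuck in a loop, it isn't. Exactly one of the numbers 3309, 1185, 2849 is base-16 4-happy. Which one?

1185

3309: 3309 → 87713 → 11923 → 45074 → 14658 → 6914 → 14658  — repeats 14658 (not base-16 4-happy)
1185: 1185 → 10257 → 4114 → 18 → 17 → 2 → 16 → 1  — reaches 1 (base-16 4-happy)
2849: 2849 → 14658 → 6914 → 14658  — repeats 14658 (not base-16 4-happy)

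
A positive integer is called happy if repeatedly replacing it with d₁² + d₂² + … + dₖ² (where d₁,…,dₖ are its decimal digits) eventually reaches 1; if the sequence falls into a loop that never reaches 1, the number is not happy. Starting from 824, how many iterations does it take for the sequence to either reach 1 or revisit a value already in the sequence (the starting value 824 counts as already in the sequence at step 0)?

15

824 → 8² + 2² + 4² = 64 + 4 + 16 = 84
84 → 8² + 4² = 64 + 16 = 80
80 → 8² + 0² = 64 + 0 = 64
64 → 6² + 4² = 36 + 16 = 52
52 → 5² + 2² = 25 + 4 = 29
29 → 2² + 9² = 4 + 81 = 85
85 → 8² + 5² = 64 + 25 = 89
89 → 8² + 9² = 64 + 81 = 145
145 → 1² + 4² + 5² = 1 + 16 + 25 = 42
42 → 4² + 2² = 16 + 4 = 20
20 → 2² + 0² = 4 + 0 = 4
4 → 4² = 16
16 → 1² + 6² = 1 + 36 = 37
37 → 3² + 7² = 9 + 49 = 58
58 → 5² + 8² = 25 + 64 = 89  — 89 repeats.
That took 15 steps.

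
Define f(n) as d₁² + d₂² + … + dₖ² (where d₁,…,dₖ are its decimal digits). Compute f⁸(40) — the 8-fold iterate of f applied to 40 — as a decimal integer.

4

40 → 4² + 0² = 16 + 0 = 16
16 → 1² + 6² = 1 + 36 = 37
37 → 3² + 7² = 9 + 49 = 58
58 → 5² + 8² = 25 + 64 = 89
89 → 8² + 9² = 64 + 81 = 145
145 → 1² + 4² + 5² = 1 + 16 + 25 = 42
42 → 4² + 2² = 16 + 4 = 20
20 → 2² + 0² = 4 + 0 = 4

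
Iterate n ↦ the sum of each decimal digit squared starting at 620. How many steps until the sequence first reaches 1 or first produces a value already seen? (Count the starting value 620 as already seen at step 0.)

10

620 → 6² + 2² + 0² = 40
40 → 4² + 0² = 16
16 → 1² + 6² = 37
37 → 3² + 7² = 58
58 → 5² + 8² = 89
89 → 8² + 9² = 145
145 → 1² + 4² + 5² = 42
42 → 4² + 2² = 20
20 → 2² + 0² = 4
4 → 4² = 16  — 16 repeats.
That took 10 steps.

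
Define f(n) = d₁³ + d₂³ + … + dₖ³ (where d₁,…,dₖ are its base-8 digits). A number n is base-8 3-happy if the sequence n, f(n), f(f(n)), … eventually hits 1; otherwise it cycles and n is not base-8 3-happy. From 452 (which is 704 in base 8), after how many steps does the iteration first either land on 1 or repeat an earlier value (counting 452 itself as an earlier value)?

11

452 = (7,0,4)_8 → 407
407 = (6,2,7)_8 → 567
567 = (1,0,6,7)_8 → 560
560 = (1,0,6,0)_8 → 217
217 = (3,3,1)_8 → 55
55 = (6,7)_8 → 559
559 = (1,0,5,7)_8 → 469
469 = (7,2,5)_8 → 476
476 = (7,3,4)_8 → 434
434 = (6,6,2)_8 → 440
440 = (6,7,0)_8 → 559  — 559 repeats.
That took 11 steps.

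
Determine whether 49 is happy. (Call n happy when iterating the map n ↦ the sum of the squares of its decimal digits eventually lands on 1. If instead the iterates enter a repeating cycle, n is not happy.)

49 → 4² + 9² = 97
97 → 9² + 7² = 130
130 → 1² + 3² + 0² = 10
10 → 1² + 0² = 1  — reached 1.

happy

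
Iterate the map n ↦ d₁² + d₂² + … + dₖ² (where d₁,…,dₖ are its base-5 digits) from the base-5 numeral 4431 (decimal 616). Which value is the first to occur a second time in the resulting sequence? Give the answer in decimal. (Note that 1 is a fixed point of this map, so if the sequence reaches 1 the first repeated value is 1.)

616 = (4,4,3,1)_5 → 4² + 4² + 3² + 1² = 42
42 = (1,3,2)_5 → 1² + 3² + 2² = 14
14 = (2,4)_5 → 2² + 4² = 20
20 = (4,0)_5 → 4² + 0² = 16
16 = (3,1)_5 → 3² + 1² = 10
10 = (2,0)_5 → 2² + 0² = 4
4 = (4)_5 → 4² = 16  — 16 already appeared earlier.

16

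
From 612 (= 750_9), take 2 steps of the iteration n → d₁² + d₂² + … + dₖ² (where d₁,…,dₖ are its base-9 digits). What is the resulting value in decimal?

612 = (7,5,0)_9 → 74
74 = (8,2)_9 → 68

68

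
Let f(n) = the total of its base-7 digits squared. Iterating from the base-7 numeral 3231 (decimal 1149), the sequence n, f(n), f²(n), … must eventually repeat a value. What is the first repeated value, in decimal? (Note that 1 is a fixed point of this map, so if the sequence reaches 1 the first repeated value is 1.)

1149 = (3,2,3,1)_7 → 3² + 2² + 3² + 1² = 9 + 4 + 9 + 1 = 23
23 = (3,2)_7 → 3² + 2² = 9 + 4 = 13
13 = (1,6)_7 → 1² + 6² = 1 + 36 = 37
37 = (5,2)_7 → 5² + 2² = 25 + 4 = 29
29 = (4,1)_7 → 4² + 1² = 16 + 1 = 17
17 = (2,3)_7 → 2² + 3² = 4 + 9 = 13  — 13 already appeared earlier.

13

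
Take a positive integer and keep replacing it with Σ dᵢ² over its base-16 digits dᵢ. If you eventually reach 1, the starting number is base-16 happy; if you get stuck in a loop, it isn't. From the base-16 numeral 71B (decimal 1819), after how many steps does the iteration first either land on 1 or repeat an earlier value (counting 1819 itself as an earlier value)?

1819 = (7,1,11)_16 → 7² + 1² + 11² = 49 + 1 + 121 = 171
171 = (10,11)_16 → 10² + 11² = 100 + 121 = 221
221 = (13,13)_16 → 13² + 13² = 169 + 169 = 338
338 = (1,5,2)_16 → 1² + 5² + 2² = 1 + 25 + 4 = 30
30 = (1,14)_16 → 1² + 14² = 1 + 196 = 197
197 = (12,5)_16 → 12² + 5² = 144 + 25 = 169
169 = (10,9)_16 → 10² + 9² = 100 + 81 = 181
181 = (11,5)_16 → 11² + 5² = 121 + 25 = 146
146 = (9,2)_16 → 9² + 2² = 81 + 4 = 85
85 = (5,5)_16 → 5² + 5² = 25 + 25 = 50
50 = (3,2)_16 → 3² + 2² = 9 + 4 = 13
13 = (13)_16 → 13² = 169  — 169 repeats.
That took 12 steps.

12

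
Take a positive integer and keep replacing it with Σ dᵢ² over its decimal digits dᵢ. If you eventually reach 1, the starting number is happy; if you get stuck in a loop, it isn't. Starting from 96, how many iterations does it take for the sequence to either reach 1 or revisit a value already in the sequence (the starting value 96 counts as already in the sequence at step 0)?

13

96 → 117
117 → 51
51 → 26
26 → 40
40 → 16
16 → 37
37 → 58
58 → 89
89 → 145
145 → 42
42 → 20
20 → 4
4 → 16  — 16 repeats.
That took 13 steps.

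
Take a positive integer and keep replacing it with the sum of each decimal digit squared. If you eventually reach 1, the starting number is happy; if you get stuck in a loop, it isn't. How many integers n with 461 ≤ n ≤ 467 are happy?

461: 461 → 53 → 34 → 25 → 29 → 85 → 89 → 145 → 42 → 20 → 4 → 16 → 37 → 58 → 89  — not happy
462: 462 → 56 → 61 → 37 → 58 → 89 → 145 → 42 → 20 → 4 → 16 → 37  — not happy
463: 463 → 61 → 37 → 58 → 89 → 145 → 42 → 20 → 4 → 16 → 37  — not happy
464: 464 → 68 → 100 → 1  — happy
465: 465 → 77 → 98 → 145 → 42 → 20 → 4 → 16 → 37 → 58 → 89 → 145  — not happy
466: 466 → 88 → 128 → 69 → 117 → 51 → 26 → 40 → 16 → 37 → 58 → 89 → 145 → 42 → 20 → 4 → 16  — not happy
467: 467 → 101 → 2 → 4 → 16 → 37 → 58 → 89 → 145 → 42 → 20 → 4  — not happy
happy: 464

1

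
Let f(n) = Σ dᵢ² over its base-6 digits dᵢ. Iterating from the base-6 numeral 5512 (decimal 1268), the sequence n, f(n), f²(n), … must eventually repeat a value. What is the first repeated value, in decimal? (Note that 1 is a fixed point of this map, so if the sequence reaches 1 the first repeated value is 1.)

26

1268 = (5,5,1,2)_6 → 5² + 5² + 1² + 2² = 55
55 = (1,3,1)_6 → 1² + 3² + 1² = 11
11 = (1,5)_6 → 1² + 5² = 26
26 = (4,2)_6 → 4² + 2² = 20
20 = (3,2)_6 → 3² + 2² = 13
13 = (2,1)_6 → 2² + 1² = 5
5 = (5)_6 → 5² = 25
25 = (4,1)_6 → 4² + 1² = 17
17 = (2,5)_6 → 2² + 5² = 29
29 = (4,5)_6 → 4² + 5² = 41
41 = (1,0,5)_6 → 1² + 0² + 5² = 26  — 26 already appeared earlier.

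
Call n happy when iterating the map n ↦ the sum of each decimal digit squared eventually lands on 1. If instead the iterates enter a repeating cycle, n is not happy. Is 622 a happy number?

622 → 6² + 2² + 2² = 36 + 4 + 4 = 44
44 → 4² + 4² = 16 + 16 = 32
32 → 3² + 2² = 9 + 4 = 13
13 → 1² + 3² = 1 + 9 = 10
10 → 1² + 0² = 1 + 0 = 1  — reached 1.

happy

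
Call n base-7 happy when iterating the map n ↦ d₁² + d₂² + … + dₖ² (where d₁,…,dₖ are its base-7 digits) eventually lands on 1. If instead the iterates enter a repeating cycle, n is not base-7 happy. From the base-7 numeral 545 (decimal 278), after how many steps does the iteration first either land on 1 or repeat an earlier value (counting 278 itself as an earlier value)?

278 = (5,4,5)_7 → 66
66 = (1,2,3)_7 → 14
14 = (2,0)_7 → 4
4 = (4)_7 → 16
16 = (2,2)_7 → 8
8 = (1,1)_7 → 2
2 = (2)_7 → 4  — 4 repeats.
That took 7 steps.

7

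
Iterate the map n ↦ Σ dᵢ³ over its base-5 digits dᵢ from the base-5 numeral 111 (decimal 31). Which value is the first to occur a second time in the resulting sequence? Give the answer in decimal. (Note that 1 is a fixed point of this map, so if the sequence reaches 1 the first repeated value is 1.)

31 = (1,1,1)_5 → 1³ + 1³ + 1³ = 3
3 = (3)_5 → 3³ = 27
27 = (1,0,2)_5 → 1³ + 0³ + 2³ = 9
9 = (1,4)_5 → 1³ + 4³ = 65
65 = (2,3,0)_5 → 2³ + 3³ + 0³ = 35
35 = (1,2,0)_5 → 1³ + 2³ + 0³ = 9  — 9 already appeared earlier.

9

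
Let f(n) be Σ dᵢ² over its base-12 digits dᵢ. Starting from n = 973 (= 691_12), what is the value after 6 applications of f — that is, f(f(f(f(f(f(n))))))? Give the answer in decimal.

89

973 = (6,9,1)_12 → 6² + 9² + 1² = 118
118 = (9,10)_12 → 9² + 10² = 181
181 = (1,3,1)_12 → 1² + 3² + 1² = 11
11 = (11)_12 → 11² = 121
121 = (10,1)_12 → 10² + 1² = 101
101 = (8,5)_12 → 8² + 5² = 89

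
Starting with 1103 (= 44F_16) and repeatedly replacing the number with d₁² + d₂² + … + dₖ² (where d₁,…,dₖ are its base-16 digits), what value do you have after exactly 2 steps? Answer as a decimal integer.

1103 = (4,4,15)_16 → 4² + 4² + 15² = 16 + 16 + 225 = 257
257 = (1,0,1)_16 → 1² + 0² + 1² = 1 + 0 + 1 = 2

2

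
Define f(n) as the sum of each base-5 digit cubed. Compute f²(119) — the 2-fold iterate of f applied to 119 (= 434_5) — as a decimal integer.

119 = (4,3,4)_5 → 4³ + 3³ + 4³ = 155
155 = (1,1,1,0)_5 → 1³ + 1³ + 1³ + 0³ = 3

3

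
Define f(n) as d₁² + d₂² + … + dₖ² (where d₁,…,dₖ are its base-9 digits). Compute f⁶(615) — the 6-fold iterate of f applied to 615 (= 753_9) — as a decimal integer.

65

615 = (7,5,3)_9 → 7² + 5² + 3² = 83
83 = (1,0,2)_9 → 1² + 0² + 2² = 5
5 = (5)_9 → 5² = 25
25 = (2,7)_9 → 2² + 7² = 53
53 = (5,8)_9 → 5² + 8² = 89
89 = (1,0,8)_9 → 1² + 0² + 8² = 65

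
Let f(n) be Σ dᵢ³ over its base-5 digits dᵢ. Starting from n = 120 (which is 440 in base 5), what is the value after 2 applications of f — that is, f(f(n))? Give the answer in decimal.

120 = (4,4,0)_5 → 4³ + 4³ + 0³ = 64 + 64 + 0 = 128
128 = (1,0,0,3)_5 → 1³ + 0³ + 0³ + 3³ = 1 + 0 + 0 + 27 = 28

28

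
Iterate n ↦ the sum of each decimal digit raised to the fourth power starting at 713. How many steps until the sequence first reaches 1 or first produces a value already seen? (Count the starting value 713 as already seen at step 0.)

713 → 2483
2483 → 4449
4449 → 7329
7329 → 9059
9059 → 13747
13747 → 5140
5140 → 882
882 → 8208
8208 → 8208  — 8208 repeats.
That took 9 steps.

9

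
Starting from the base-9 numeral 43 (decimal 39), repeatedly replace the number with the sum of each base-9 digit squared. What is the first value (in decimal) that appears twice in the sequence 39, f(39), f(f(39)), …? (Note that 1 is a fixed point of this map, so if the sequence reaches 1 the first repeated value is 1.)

39 = (4,3)_9 → 4² + 3² = 25
25 = (2,7)_9 → 2² + 7² = 53
53 = (5,8)_9 → 5² + 8² = 89
89 = (1,0,8)_9 → 1² + 0² + 8² = 65
65 = (7,2)_9 → 7² + 2² = 53  — 53 already appeared earlier.

53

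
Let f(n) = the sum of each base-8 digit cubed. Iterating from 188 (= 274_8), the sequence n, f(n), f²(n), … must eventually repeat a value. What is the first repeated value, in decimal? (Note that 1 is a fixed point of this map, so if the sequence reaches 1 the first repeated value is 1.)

559

188 = (2,7,4)_8 → 415
415 = (6,3,7)_8 → 586
586 = (1,1,1,2)_8 → 11
11 = (1,3)_8 → 28
28 = (3,4)_8 → 91
91 = (1,3,3)_8 → 55
55 = (6,7)_8 → 559
559 = (1,0,5,7)_8 → 469
469 = (7,2,5)_8 → 476
476 = (7,3,4)_8 → 434
434 = (6,6,2)_8 → 440
440 = (6,7,0)_8 → 559  — 559 already appeared earlier.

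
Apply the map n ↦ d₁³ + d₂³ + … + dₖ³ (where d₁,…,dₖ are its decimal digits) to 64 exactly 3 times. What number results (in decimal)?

64 → 6³ + 4³ = 216 + 64 = 280
280 → 2³ + 8³ + 0³ = 8 + 512 + 0 = 520
520 → 5³ + 2³ + 0³ = 125 + 8 + 0 = 133

133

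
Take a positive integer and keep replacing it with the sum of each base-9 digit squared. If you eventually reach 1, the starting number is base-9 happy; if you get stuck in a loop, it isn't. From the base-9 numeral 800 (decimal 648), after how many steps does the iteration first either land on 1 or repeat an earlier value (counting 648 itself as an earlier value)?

3

648 = (8,0,0)_9 → 8² + 0² + 0² = 64
64 = (7,1)_9 → 7² + 1² = 50
50 = (5,5)_9 → 5² + 5² = 50  — 50 repeats.
That took 3 steps.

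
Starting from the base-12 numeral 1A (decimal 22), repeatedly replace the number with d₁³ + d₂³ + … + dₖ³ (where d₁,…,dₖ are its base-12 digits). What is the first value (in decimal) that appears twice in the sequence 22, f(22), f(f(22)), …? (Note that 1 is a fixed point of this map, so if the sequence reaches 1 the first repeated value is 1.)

1001

22 = (1,10)_12 → 1001
1001 = (6,11,5)_12 → 1672
1672 = (11,7,4)_12 → 1738
1738 = (1,0,0,10)_12 → 1001  — 1001 already appeared earlier.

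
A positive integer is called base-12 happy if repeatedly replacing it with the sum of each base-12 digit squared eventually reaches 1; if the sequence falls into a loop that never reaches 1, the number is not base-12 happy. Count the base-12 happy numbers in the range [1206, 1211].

1206: 1206 → 116 → 145 → 2 → 4 → 16 → 17 → 26 → 8 → 64 → 41 → 34 → 104 → 128 → 164 → 66 → 61 → 26  (repeats 26)
1207: 1207 → 129 → 181 → 11 → 121 → 101 → 89 → 74 → 40 → 25 → 5 → 25  (repeats 25)
1208: 1208 → 144 → 1  (reaches 1)
1209: 1209 → 161 → 27 → 13 → 2 → 4 → 16 → 17 → 26 → 8 → 64 → 41 → 34 → 104 → 128 → 164 → 66 → 61 → 26  (repeats 26)
1210: 1210 → 180 → 10 → 100 → 80 → 100  (repeats 100)
1211: 1211 → 201 → 98 → 68 → 89 → 74 → 40 → 25 → 5 → 25  (repeats 25)
base-12 happy: 1208

1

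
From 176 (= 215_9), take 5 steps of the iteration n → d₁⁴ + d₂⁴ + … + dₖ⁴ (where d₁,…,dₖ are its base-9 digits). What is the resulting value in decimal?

1394

176 = (2,1,5)_9 → 2⁴ + 1⁴ + 5⁴ = 642
642 = (7,8,3)_9 → 7⁴ + 8⁴ + 3⁴ = 6578
6578 = (1,0,0,1,8)_9 → 1⁴ + 0⁴ + 0⁴ + 1⁴ + 8⁴ = 4098
4098 = (5,5,5,3)_9 → 5⁴ + 5⁴ + 5⁴ + 3⁴ = 1956
1956 = (2,6,1,3)_9 → 2⁴ + 6⁴ + 1⁴ + 3⁴ = 1394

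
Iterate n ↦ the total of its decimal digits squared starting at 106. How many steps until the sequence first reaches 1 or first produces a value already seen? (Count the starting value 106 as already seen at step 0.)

106 → 1² + 0² + 6² = 1 + 0 + 36 = 37
37 → 3² + 7² = 9 + 49 = 58
58 → 5² + 8² = 25 + 64 = 89
89 → 8² + 9² = 64 + 81 = 145
145 → 1² + 4² + 5² = 1 + 16 + 25 = 42
42 → 4² + 2² = 16 + 4 = 20
20 → 2² + 0² = 4 + 0 = 4
4 → 4² = 16
16 → 1² + 6² = 1 + 36 = 37  — 37 repeats.
That took 9 steps.

9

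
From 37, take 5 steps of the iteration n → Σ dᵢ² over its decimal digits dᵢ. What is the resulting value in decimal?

20

37 → 58
58 → 89
89 → 145
145 → 42
42 → 20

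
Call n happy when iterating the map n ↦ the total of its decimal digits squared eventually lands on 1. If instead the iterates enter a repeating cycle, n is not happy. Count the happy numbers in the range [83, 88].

1

83: 83 → 73 → 58 → 89 → 145 → 42 → 20 → 4 → 16 → 37 → 58  — not happy
84: 84 → 80 → 64 → 52 → 29 → 85 → 89 → 145 → 42 → 20 → 4 → 16 → 37 → 58 → 89  — not happy
85: 85 → 89 → 145 → 42 → 20 → 4 → 16 → 37 → 58 → 89  — not happy
86: 86 → 100 → 1  — happy
87: 87 → 113 → 11 → 2 → 4 → 16 → 37 → 58 → 89 → 145 → 42 → 20 → 4  — not happy
88: 88 → 128 → 69 → 117 → 51 → 26 → 40 → 16 → 37 → 58 → 89 → 145 → 42 → 20 → 4 → 16  — not happy
happy: 86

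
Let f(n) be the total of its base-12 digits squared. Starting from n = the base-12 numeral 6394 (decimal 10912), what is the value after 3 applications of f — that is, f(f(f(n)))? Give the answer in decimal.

10912 = (6,3,9,4)_12 → 6² + 3² + 9² + 4² = 142
142 = (11,10)_12 → 11² + 10² = 221
221 = (1,6,5)_12 → 1² + 6² + 5² = 62

62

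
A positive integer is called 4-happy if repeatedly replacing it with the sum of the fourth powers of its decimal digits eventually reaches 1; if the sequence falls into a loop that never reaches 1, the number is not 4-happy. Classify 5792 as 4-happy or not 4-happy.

5792 → 9603
9603 → 7938
7938 → 13139
13139 → 6725
6725 → 4338
4338 → 4514
4514 → 1138
1138 → 4179
4179 → 9219
9219 → 13139  — 13139 already seen; the sequence cycles without reaching 1.

not 4-happy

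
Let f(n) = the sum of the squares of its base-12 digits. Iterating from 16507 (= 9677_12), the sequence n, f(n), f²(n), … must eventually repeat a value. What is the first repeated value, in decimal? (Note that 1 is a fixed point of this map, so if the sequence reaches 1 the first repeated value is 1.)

100

16507 = (9,6,7,7)_12 → 9² + 6² + 7² + 7² = 215
215 = (1,5,11)_12 → 1² + 5² + 11² = 147
147 = (1,0,3)_12 → 1² + 0² + 3² = 10
10 = (10)_12 → 10² = 100
100 = (8,4)_12 → 8² + 4² = 80
80 = (6,8)_12 → 6² + 8² = 100  — 100 already appeared earlier.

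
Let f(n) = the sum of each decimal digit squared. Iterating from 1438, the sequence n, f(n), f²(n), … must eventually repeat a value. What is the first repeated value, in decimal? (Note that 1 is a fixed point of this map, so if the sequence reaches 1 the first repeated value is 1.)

37

1438 → 1² + 4² + 3² + 8² = 1 + 16 + 9 + 64 = 90
90 → 9² + 0² = 81 + 0 = 81
81 → 8² + 1² = 64 + 1 = 65
65 → 6² + 5² = 36 + 25 = 61
61 → 6² + 1² = 36 + 1 = 37
37 → 3² + 7² = 9 + 49 = 58
58 → 5² + 8² = 25 + 64 = 89
89 → 8² + 9² = 64 + 81 = 145
145 → 1² + 4² + 5² = 1 + 16 + 25 = 42
42 → 4² + 2² = 16 + 4 = 20
20 → 2² + 0² = 4 + 0 = 4
4 → 4² = 16
16 → 1² + 6² = 1 + 36 = 37  — 37 already appeared earlier.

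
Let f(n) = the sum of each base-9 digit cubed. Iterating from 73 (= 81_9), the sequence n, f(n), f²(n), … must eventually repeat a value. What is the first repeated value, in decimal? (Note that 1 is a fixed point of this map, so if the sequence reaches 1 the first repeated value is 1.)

73 = (8,1)_9 → 8³ + 1³ = 513
513 = (6,3,0)_9 → 6³ + 3³ + 0³ = 243
243 = (3,0,0)_9 → 3³ + 0³ + 0³ = 27
27 = (3,0)_9 → 3³ + 0³ = 27  — 27 already appeared earlier.

27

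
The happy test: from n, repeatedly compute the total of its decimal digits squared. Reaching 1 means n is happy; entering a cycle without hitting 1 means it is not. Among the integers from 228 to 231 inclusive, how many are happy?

1

228: 228 → 72 → 53 → 34 → 25 → 29 → 85 → 89 → 145 → 42 → 20 → 4 → 16 → 37 → 58 → 89  — not happy
229: 229 → 89 → 145 → 42 → 20 → 4 → 16 → 37 → 58 → 89  — not happy
230: 230 → 13 → 10 → 1  — happy
231: 231 → 14 → 17 → 50 → 25 → 29 → 85 → 89 → 145 → 42 → 20 → 4 → 16 → 37 → 58 → 89  — not happy
happy: 230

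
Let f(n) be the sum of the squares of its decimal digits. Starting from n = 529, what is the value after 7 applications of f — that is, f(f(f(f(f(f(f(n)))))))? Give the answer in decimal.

89

529 → 5² + 2² + 9² = 110
110 → 1² + 1² + 0² = 2
2 → 2² = 4
4 → 4² = 16
16 → 1² + 6² = 37
37 → 3² + 7² = 58
58 → 5² + 8² = 89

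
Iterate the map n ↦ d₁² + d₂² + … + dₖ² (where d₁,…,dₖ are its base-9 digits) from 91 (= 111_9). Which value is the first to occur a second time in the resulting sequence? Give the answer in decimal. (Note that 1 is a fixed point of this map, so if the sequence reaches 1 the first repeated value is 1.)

91 = (1,1,1)_9 → 1² + 1² + 1² = 1 + 1 + 1 = 3
3 = (3)_9 → 3² = 9
9 = (1,0)_9 → 1² + 0² = 1 + 0 = 1  — reached the fixed point 1.
1 → 1, so 1 is the first repeated value.

1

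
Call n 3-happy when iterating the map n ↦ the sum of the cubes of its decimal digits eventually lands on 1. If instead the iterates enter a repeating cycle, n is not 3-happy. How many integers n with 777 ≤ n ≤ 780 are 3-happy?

1

777: 777 → 1029 → 738 → 882 → 1032 → 36 → 243 → 99 → 1458 → 702 → 351 → 153 → 153  — not 3-happy
778: 778 → 1198 → 1243 → 100 → 1  — 3-happy
779: 779 → 1415 → 191 → 731 → 371 → 371  — not 3-happy
780: 780 → 855 → 762 → 567 → 684 → 792 → 1080 → 513 → 153 → 153  — not 3-happy
3-happy: 778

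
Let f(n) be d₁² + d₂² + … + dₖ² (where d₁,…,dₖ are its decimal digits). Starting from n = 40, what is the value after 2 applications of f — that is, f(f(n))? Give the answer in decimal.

40 → 4² + 0² = 16
16 → 1² + 6² = 37

37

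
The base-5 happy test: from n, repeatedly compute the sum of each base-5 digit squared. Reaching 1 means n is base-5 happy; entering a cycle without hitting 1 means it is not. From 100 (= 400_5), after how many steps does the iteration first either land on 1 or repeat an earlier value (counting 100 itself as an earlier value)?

100 = (4,0,0)_5 → 4² + 0² + 0² = 16 + 0 + 0 = 16
16 = (3,1)_5 → 3² + 1² = 9 + 1 = 10
10 = (2,0)_5 → 2² + 0² = 4 + 0 = 4
4 = (4)_5 → 4² = 16  — 16 repeats.
That took 4 steps.

4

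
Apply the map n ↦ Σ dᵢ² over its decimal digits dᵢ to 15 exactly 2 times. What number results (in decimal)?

40

15 → 1² + 5² = 26
26 → 2² + 6² = 40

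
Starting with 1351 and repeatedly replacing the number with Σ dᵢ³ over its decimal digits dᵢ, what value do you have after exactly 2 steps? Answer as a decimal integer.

190

1351 → 1³ + 3³ + 5³ + 1³ = 154
154 → 1³ + 5³ + 4³ = 190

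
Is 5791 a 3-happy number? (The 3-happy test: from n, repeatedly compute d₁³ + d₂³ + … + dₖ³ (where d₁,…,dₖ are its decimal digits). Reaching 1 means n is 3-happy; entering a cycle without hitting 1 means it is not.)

3-happy

5791 → 5³ + 7³ + 9³ + 1³ = 125 + 343 + 729 + 1 = 1198
1198 → 1³ + 1³ + 9³ + 8³ = 1 + 1 + 729 + 512 = 1243
1243 → 1³ + 2³ + 4³ + 3³ = 1 + 8 + 64 + 27 = 100
100 → 1³ + 0³ + 0³ = 1 + 0 + 0 = 1  — reached 1.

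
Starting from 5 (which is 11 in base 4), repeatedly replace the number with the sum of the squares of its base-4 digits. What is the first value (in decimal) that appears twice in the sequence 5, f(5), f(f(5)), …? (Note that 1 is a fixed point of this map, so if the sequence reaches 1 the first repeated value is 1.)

5 = (1,1)_4 → 1² + 1² = 2
2 = (2)_4 → 2² = 4
4 = (1,0)_4 → 1² + 0² = 1  — reached the fixed point 1.
1 → 1, so 1 is the first repeated value.

1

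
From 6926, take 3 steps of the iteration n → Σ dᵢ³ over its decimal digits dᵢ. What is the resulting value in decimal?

1136

6926 → 6³ + 9³ + 2³ + 6³ = 216 + 729 + 8 + 216 = 1169
1169 → 1³ + 1³ + 6³ + 9³ = 1 + 1 + 216 + 729 = 947
947 → 9³ + 4³ + 7³ = 729 + 64 + 343 = 1136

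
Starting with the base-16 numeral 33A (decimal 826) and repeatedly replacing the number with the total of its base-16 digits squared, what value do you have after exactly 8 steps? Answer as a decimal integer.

826 = (3,3,10)_16 → 3² + 3² + 10² = 9 + 9 + 100 = 118
118 = (7,6)_16 → 7² + 6² = 49 + 36 = 85
85 = (5,5)_16 → 5² + 5² = 25 + 25 = 50
50 = (3,2)_16 → 3² + 2² = 9 + 4 = 13
13 = (13)_16 → 13² = 169
169 = (10,9)_16 → 10² + 9² = 100 + 81 = 181
181 = (11,5)_16 → 11² + 5² = 121 + 25 = 146
146 = (9,2)_16 → 9² + 2² = 81 + 4 = 85

85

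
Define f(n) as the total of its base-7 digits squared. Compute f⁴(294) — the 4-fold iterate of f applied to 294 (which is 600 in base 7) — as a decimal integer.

294 = (6,0,0)_7 → 36
36 = (5,1)_7 → 26
26 = (3,5)_7 → 34
34 = (4,6)_7 → 52

52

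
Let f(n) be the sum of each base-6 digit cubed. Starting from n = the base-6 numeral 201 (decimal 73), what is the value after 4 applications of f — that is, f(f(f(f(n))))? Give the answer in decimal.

73 = (2,0,1)_6 → 2³ + 0³ + 1³ = 8 + 0 + 1 = 9
9 = (1,3)_6 → 1³ + 3³ = 1 + 27 = 28
28 = (4,4)_6 → 4³ + 4³ = 64 + 64 = 128
128 = (3,3,2)_6 → 3³ + 3³ + 2³ = 27 + 27 + 8 = 62

62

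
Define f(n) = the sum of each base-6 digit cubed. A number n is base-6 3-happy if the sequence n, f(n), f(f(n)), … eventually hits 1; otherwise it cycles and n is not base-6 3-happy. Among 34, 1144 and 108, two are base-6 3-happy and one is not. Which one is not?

1144

34: 34 → 189 → 153 → 92 → 43 → 3 → 27 → 91 → 36 → 1  — reaches 1 (base-6 3-happy)
1144: 1144 → 254 → 10 → 65 → 190 → 190  — repeats 190 (not base-6 3-happy)
108: 108 → 27 → 91 → 36 → 1  — reaches 1 (base-6 3-happy)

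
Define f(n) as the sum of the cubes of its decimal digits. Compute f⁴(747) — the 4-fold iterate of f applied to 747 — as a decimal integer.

747 → 7³ + 4³ + 7³ = 343 + 64 + 343 = 750
750 → 7³ + 5³ + 0³ = 343 + 125 + 0 = 468
468 → 4³ + 6³ + 8³ = 64 + 216 + 512 = 792
792 → 7³ + 9³ + 2³ = 343 + 729 + 8 = 1080

1080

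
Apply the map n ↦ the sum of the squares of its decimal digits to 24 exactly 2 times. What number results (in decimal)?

24 → 2² + 4² = 4 + 16 = 20
20 → 2² + 0² = 4 + 0 = 4

4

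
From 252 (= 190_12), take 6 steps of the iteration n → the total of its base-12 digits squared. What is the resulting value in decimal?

252 = (1,9,0)_12 → 1² + 9² + 0² = 1 + 81 + 0 = 82
82 = (6,10)_12 → 6² + 10² = 36 + 100 = 136
136 = (11,4)_12 → 11² + 4² = 121 + 16 = 137
137 = (11,5)_12 → 11² + 5² = 121 + 25 = 146
146 = (1,0,2)_12 → 1² + 0² + 2² = 1 + 0 + 4 = 5
5 = (5)_12 → 5² = 25

25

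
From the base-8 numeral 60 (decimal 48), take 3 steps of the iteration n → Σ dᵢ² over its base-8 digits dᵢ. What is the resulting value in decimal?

16

48 = (6,0)_8 → 36
36 = (4,4)_8 → 32
32 = (4,0)_8 → 16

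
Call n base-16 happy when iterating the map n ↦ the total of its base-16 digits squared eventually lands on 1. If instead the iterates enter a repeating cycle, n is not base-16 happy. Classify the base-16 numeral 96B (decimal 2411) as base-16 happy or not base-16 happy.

2411 = (9,6,11)_16 → 9² + 6² + 11² = 238
238 = (14,14)_16 → 14² + 14² = 392
392 = (1,8,8)_16 → 1² + 8² + 8² = 129
129 = (8,1)_16 → 8² + 1² = 65
65 = (4,1)_16 → 4² + 1² = 17
17 = (1,1)_16 → 1² + 1² = 2
2 = (2)_16 → 2² = 4
4 = (4)_16 → 4² = 16
16 = (1,0)_16 → 1² + 0² = 1  — reached 1.

base-16 happy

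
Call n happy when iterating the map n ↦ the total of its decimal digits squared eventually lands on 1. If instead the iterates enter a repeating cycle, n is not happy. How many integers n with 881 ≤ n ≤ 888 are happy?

2

881: 881 → 129 → 86 → 100 → 1  — happy
882: 882 → 132 → 14 → 17 → 50 → 25 → 29 → 85 → 89 → 145 → 42 → 20 → 4 → 16 → 37 → 58 → 89  — not happy
883: 883 → 137 → 59 → 106 → 37 → 58 → 89 → 145 → 42 → 20 → 4 → 16 → 37  — not happy
884: 884 → 144 → 33 → 18 → 65 → 61 → 37 → 58 → 89 → 145 → 42 → 20 → 4 → 16 → 37  — not happy
885: 885 → 153 → 35 → 34 → 25 → 29 → 85 → 89 → 145 → 42 → 20 → 4 → 16 → 37 → 58 → 89  — not happy
886: 886 → 164 → 53 → 34 → 25 → 29 → 85 → 89 → 145 → 42 → 20 → 4 → 16 → 37 → 58 → 89  — not happy
887: 887 → 177 → 99 → 162 → 41 → 17 → 50 → 25 → 29 → 85 → 89 → 145 → 42 → 20 → 4 → 16 → 37 → 58 → 89  — not happy
888: 888 → 192 → 86 → 100 → 1  — happy
happy: 881, 888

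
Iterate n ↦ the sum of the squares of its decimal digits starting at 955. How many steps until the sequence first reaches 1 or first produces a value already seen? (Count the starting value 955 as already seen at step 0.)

12

955 → 9² + 5² + 5² = 131
131 → 1² + 3² + 1² = 11
11 → 1² + 1² = 2
2 → 2² = 4
4 → 4² = 16
16 → 1² + 6² = 37
37 → 3² + 7² = 58
58 → 5² + 8² = 89
89 → 8² + 9² = 145
145 → 1² + 4² + 5² = 42
42 → 4² + 2² = 20
20 → 2² + 0² = 4  — 4 repeats.
That took 12 steps.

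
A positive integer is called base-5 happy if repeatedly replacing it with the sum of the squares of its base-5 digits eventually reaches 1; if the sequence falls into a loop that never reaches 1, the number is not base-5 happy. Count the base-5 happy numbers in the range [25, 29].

2

25: 25 → 1  — base-5 happy
26: 26 → 2 → 4 → 16 → 10 → 4  — not base-5 happy
27: 27 → 5 → 1  — base-5 happy
28: 28 → 10 → 4 → 16 → 10  — not base-5 happy
29: 29 → 17 → 13 → 13  — not base-5 happy
base-5 happy: 25, 27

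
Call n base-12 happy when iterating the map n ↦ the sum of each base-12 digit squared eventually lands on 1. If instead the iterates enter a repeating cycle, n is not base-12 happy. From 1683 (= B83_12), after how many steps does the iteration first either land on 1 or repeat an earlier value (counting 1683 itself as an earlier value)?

1683 = (11,8,3)_12 → 11² + 8² + 3² = 121 + 64 + 9 = 194
194 = (1,4,2)_12 → 1² + 4² + 2² = 1 + 16 + 4 = 21
21 = (1,9)_12 → 1² + 9² = 1 + 81 = 82
82 = (6,10)_12 → 6² + 10² = 36 + 100 = 136
136 = (11,4)_12 → 11² + 4² = 121 + 16 = 137
137 = (11,5)_12 → 11² + 5² = 121 + 25 = 146
146 = (1,0,2)_12 → 1² + 0² + 2² = 1 + 0 + 4 = 5
5 = (5)_12 → 5² = 25
25 = (2,1)_12 → 2² + 1² = 4 + 1 = 5  — 5 repeats.
That took 9 steps.

9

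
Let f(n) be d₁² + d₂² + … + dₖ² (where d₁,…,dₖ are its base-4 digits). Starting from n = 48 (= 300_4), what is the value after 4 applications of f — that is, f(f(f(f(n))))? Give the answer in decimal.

4

48 = (3,0,0)_4 → 3² + 0² + 0² = 9 + 0 + 0 = 9
9 = (2,1)_4 → 2² + 1² = 4 + 1 = 5
5 = (1,1)_4 → 1² + 1² = 1 + 1 = 2
2 = (2)_4 → 2² = 4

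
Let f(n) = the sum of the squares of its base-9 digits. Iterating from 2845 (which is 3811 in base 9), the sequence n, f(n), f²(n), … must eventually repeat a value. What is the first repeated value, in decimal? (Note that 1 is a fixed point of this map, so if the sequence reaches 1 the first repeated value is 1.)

2845 = (3,8,1,1)_9 → 75
75 = (8,3)_9 → 73
73 = (8,1)_9 → 65
65 = (7,2)_9 → 53
53 = (5,8)_9 → 89
89 = (1,0,8)_9 → 65  — 65 already appeared earlier.

65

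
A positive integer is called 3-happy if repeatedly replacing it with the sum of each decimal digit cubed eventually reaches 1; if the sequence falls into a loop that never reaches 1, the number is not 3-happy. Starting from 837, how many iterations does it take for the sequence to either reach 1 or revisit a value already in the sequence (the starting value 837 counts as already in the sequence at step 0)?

10

837 → 8³ + 3³ + 7³ = 512 + 27 + 343 = 882
882 → 8³ + 8³ + 2³ = 512 + 512 + 8 = 1032
1032 → 1³ + 0³ + 3³ + 2³ = 1 + 0 + 27 + 8 = 36
36 → 3³ + 6³ = 27 + 216 = 243
243 → 2³ + 4³ + 3³ = 8 + 64 + 27 = 99
99 → 9³ + 9³ = 729 + 729 = 1458
1458 → 1³ + 4³ + 5³ + 8³ = 1 + 64 + 125 + 512 = 702
702 → 7³ + 0³ + 2³ = 343 + 0 + 8 = 351
351 → 3³ + 5³ + 1³ = 27 + 125 + 1 = 153
153 → 1³ + 5³ + 3³ = 1 + 125 + 27 = 153  — 153 repeats.
That took 10 steps.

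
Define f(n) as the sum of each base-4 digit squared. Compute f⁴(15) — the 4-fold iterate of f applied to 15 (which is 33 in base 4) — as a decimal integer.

4

15 = (3,3)_4 → 3² + 3² = 9 + 9 = 18
18 = (1,0,2)_4 → 1² + 0² + 2² = 1 + 0 + 4 = 5
5 = (1,1)_4 → 1² + 1² = 1 + 1 = 2
2 = (2)_4 → 2² = 4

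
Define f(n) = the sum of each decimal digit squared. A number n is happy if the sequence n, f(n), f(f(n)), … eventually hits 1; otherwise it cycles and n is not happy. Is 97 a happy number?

97 → 130
130 → 10
10 → 1  — reached 1.

happy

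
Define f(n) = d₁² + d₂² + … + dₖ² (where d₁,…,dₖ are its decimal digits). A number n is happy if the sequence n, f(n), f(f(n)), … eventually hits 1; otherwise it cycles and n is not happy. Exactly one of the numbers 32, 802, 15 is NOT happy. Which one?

32: 32 → 13 → 10 → 1  — reaches 1 (happy)
802: 802 → 68 → 100 → 1  — reaches 1 (happy)
15: 15 → 26 → 40 → 16 → 37 → 58 → 89 → 145 → 42 → 20 → 4 → 16  — repeats 16 (not happy)

15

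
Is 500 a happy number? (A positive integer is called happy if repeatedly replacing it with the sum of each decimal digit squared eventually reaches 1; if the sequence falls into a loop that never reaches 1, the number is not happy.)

not happy

500 → 5² + 0² + 0² = 25 + 0 + 0 = 25
25 → 2² + 5² = 4 + 25 = 29
29 → 2² + 9² = 4 + 81 = 85
85 → 8² + 5² = 64 + 25 = 89
89 → 8² + 9² = 64 + 81 = 145
145 → 1² + 4² + 5² = 1 + 16 + 25 = 42
42 → 4² + 2² = 16 + 4 = 20
20 → 2² + 0² = 4 + 0 = 4
4 → 4² = 16
16 → 1² + 6² = 1 + 36 = 37
37 → 3² + 7² = 9 + 49 = 58
58 → 5² + 8² = 25 + 64 = 89  — 89 already seen; the sequence cycles without reaching 1.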